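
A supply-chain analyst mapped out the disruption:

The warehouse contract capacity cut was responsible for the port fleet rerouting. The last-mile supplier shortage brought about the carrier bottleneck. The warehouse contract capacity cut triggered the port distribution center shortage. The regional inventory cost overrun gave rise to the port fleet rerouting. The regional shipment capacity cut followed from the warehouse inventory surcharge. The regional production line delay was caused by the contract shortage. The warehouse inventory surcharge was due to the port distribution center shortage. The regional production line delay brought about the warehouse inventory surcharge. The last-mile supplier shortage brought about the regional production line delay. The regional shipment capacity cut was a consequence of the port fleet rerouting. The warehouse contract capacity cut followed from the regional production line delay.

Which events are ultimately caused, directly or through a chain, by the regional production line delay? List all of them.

Direct effects: the warehouse contract capacity cut, the warehouse inventory surcharge.
2 steps out: the port fleet rerouting, the port distribution center shortage, the regional shipment capacity cut.
Not reachable from it: the last-mile supplier shortage, the contract shortage, the carrier bottleneck, the regional inventory cost overrun.

the port distribution center shortage, the port fleet rerouting, the regional shipment capacity cut, the warehouse contract capacity cut, the warehouse inventory surcharge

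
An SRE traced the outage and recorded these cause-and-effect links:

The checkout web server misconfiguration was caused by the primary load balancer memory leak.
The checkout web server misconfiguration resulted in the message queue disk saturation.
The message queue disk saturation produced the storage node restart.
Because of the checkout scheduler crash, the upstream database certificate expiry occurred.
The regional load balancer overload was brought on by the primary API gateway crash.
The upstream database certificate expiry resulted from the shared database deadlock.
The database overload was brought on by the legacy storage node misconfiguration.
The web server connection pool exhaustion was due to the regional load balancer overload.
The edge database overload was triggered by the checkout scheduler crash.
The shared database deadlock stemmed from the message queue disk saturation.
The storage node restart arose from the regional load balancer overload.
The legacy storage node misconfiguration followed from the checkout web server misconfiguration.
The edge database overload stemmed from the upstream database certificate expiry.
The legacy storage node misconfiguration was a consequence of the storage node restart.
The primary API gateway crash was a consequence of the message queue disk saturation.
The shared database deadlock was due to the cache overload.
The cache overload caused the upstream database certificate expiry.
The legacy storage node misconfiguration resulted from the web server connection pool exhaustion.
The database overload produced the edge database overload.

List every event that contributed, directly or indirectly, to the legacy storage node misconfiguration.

the checkout web server misconfiguration, the message queue disk saturation, the primary API gateway crash, the primary load balancer memory leak, the regional load balancer overload, the storage node restart, the web server connection pool exhaustion

Immediate causes of the legacy storage node misconfiguration: the checkout web server misconfiguration, the web server connection pool exhaustion, the storage node restart.
Further upstream: the primary load balancer memory leak, the message queue disk saturation, the primary API gateway crash, the regional load balancer overload.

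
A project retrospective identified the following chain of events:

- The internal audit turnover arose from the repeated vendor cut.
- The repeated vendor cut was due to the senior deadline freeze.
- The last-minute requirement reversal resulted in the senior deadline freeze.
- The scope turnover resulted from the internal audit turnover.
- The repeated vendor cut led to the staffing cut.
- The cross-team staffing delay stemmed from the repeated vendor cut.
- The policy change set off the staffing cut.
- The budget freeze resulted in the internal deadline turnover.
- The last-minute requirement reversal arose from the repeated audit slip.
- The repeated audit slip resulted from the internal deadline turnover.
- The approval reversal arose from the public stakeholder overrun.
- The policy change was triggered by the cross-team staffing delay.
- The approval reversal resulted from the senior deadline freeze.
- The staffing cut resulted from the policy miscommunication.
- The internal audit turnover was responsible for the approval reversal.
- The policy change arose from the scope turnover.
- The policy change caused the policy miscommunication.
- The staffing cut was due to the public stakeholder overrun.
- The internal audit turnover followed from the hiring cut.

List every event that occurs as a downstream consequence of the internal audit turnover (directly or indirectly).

Direct effects: the approval reversal, the scope turnover.
2 steps out: the policy change.
3 steps out: the policy miscommunication, the staffing cut.
Not reachable from it: the hiring cut, the budget freeze, the internal deadline turnover, the repeated audit slip, the last-minute requirement reversal, the senior deadline freeze, the repeated vendor cut, the public stakeholder overrun, the cross-team staffing delay.

the approval reversal, the policy change, the policy miscommunication, the scope turnover, the staffing cut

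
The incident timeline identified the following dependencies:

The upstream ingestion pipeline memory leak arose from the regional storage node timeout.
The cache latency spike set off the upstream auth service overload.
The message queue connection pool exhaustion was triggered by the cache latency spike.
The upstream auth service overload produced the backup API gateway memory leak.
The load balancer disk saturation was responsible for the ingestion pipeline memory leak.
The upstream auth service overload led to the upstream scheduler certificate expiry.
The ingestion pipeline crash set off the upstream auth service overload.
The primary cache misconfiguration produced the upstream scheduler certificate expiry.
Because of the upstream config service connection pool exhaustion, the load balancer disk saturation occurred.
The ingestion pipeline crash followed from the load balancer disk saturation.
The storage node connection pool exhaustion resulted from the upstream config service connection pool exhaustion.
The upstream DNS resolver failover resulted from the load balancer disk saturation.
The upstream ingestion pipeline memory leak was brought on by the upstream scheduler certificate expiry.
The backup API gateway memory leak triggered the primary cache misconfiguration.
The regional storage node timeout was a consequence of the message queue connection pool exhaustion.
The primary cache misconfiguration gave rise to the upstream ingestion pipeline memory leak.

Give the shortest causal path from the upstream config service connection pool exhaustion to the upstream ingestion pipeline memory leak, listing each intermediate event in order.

the upstream config service connection pool exhaustion → the load balancer disk saturation
the load balancer disk saturation → the ingestion pipeline crash
the ingestion pipeline crash → the upstream auth service overload
the upstream auth service overload → the upstream scheduler certificate expiry
the upstream scheduler certificate expiry → the upstream ingestion pipeline memory leak
Length: 5 steps.

the upstream config service connection pool exhaustion → the load balancer disk saturation → the ingestion pipeline crash → the upstream auth service overload → the upstream scheduler certificate expiry → the upstream ingestion pipeline memory leak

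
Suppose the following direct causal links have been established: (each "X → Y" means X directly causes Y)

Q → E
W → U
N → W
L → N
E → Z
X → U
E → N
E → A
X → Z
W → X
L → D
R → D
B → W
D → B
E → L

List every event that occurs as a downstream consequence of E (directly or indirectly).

A, B, D, L, N, U, W, X, Z

Direct effects: A, L, N, Z.
2 steps out: D, W.
3 steps out: B, X, U.
Not reachable from it: Q, R.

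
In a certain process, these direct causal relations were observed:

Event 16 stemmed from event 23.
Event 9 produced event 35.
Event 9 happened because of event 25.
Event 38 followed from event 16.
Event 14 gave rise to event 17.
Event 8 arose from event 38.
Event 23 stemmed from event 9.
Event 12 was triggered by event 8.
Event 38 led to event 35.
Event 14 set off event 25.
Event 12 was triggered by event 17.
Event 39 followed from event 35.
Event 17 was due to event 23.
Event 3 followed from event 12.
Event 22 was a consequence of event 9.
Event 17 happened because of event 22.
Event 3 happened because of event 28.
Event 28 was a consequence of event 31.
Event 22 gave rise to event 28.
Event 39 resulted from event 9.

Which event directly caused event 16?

event 23

Upstream contributors include event 14, event 25, event 9, but only event 23 feeds directly into event 16.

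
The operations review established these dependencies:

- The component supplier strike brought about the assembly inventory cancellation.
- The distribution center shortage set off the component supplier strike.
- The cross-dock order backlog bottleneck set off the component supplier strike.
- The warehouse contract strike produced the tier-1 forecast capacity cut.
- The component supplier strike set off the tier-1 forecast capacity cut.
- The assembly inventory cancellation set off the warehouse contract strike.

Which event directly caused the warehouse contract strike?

Upstream contributors include the distribution center shortage, the component supplier strike, the cross-dock order backlog bottleneck, but only the assembly inventory cancellation feeds directly into the warehouse contract strike.

the assembly inventory cancellation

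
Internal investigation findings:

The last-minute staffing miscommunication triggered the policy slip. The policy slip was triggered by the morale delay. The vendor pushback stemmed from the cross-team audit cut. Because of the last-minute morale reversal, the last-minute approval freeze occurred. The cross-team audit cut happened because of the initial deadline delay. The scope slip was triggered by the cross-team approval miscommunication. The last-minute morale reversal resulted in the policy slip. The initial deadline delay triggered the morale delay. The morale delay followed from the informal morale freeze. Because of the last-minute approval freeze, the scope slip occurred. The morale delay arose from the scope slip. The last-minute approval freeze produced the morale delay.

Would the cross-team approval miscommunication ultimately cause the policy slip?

There is a causal chain: the cross-team approval miscommunication → the scope slip → the morale delay → the policy slip.

Yes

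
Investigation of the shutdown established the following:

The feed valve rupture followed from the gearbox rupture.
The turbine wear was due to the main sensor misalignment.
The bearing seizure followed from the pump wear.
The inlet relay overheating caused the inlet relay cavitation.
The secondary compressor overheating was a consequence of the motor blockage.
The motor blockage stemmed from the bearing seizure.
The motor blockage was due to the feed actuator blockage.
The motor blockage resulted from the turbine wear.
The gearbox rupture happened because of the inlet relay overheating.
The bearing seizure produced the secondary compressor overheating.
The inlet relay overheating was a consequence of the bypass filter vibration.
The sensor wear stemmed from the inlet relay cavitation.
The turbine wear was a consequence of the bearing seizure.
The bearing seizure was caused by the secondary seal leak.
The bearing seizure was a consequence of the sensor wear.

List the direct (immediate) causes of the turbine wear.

Upstream contributors include the secondary seal leak, the pump wear, the bypass filter vibration, the inlet relay overheating, the inlet relay cavitation, the sensor wear, but only the bearing seizure, the main sensor misalignment feed directly into the turbine wear.

the bearing seizure, the main sensor misalignment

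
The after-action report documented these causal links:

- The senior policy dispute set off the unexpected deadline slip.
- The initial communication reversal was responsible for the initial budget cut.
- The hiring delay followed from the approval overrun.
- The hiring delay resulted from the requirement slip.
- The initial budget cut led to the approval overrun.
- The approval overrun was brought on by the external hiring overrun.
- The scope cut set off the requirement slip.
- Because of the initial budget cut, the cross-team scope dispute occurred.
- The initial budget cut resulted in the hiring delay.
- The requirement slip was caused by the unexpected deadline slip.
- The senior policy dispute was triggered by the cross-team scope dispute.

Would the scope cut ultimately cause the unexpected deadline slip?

No

The scope cut leads to the requirement slip, the hiring delay; the unexpected deadline slip is not among them.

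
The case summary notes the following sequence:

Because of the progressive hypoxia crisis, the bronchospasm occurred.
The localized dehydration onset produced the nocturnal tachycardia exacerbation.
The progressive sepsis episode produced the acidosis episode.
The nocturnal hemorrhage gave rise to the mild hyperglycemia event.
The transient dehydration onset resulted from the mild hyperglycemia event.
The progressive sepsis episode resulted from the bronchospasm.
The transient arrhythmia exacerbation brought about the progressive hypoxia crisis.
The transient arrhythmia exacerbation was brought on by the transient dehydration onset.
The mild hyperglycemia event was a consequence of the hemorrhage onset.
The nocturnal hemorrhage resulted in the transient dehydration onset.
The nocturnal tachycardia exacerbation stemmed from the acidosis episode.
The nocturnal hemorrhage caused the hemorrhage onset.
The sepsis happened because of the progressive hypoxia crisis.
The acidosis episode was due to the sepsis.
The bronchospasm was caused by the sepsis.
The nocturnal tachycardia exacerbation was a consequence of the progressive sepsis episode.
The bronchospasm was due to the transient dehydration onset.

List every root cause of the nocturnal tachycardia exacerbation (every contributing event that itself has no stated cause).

the localized dehydration onset, the nocturnal hemorrhage

Tracing upstream from the nocturnal tachycardia exacerbation: the nocturnal tachycardia exacerbation ← the progressive sepsis episode ← the bronchospasm ← the transient dehydration onset ← the nocturnal hemorrhage.
A separate upstream branch: the nocturnal tachycardia exacerbation ← the localized dehydration onset.
Each of those chain origins has no stated cause.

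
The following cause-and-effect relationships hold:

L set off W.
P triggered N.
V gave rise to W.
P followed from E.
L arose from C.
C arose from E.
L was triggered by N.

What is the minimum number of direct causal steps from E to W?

3

Shortest chain: E → C → L → W.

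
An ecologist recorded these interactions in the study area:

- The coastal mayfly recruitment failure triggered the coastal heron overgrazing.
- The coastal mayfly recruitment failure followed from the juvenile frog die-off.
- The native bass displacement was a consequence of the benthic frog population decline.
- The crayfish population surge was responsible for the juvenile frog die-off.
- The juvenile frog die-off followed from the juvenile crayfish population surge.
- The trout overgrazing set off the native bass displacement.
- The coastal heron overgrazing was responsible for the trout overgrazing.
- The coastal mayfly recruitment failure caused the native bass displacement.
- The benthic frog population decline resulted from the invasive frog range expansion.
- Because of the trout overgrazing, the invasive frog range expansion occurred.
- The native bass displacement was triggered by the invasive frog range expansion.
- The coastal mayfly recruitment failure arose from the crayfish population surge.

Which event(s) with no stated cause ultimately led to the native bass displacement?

the crayfish population surge, the juvenile crayfish population surge

Tracing upstream from the native bass displacement: the native bass displacement ← the coastal mayfly recruitment failure ← the crayfish population surge.
A separate upstream branch: the native bass displacement ← the coastal mayfly recruitment failure ← the juvenile frog die-off ← the juvenile crayfish population surge.
Each of those chain origins has no stated cause.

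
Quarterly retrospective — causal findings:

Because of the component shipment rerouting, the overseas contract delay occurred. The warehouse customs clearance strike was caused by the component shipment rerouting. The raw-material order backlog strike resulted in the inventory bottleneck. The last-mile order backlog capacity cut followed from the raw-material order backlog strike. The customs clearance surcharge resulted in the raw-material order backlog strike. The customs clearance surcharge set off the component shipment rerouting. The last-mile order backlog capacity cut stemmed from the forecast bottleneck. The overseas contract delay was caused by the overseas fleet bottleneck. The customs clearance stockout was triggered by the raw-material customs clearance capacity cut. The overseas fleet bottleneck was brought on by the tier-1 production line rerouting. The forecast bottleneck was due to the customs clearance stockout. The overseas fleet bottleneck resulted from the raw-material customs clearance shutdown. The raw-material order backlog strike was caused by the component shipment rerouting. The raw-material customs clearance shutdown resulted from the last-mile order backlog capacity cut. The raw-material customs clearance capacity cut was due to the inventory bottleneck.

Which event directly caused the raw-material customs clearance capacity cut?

the inventory bottleneck

Upstream contributors include the customs clearance surcharge, the component shipment rerouting, the raw-material order backlog strike, but only the inventory bottleneck feeds directly into the raw-material customs clearance capacity cut.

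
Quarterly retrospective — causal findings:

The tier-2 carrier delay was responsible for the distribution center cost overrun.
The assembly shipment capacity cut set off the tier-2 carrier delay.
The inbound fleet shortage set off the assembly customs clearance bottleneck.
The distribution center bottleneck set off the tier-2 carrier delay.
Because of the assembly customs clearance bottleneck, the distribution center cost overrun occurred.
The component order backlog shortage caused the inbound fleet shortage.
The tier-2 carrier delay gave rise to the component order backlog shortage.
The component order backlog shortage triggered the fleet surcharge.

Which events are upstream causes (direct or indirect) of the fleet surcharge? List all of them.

Immediate cause of the fleet surcharge: the component order backlog shortage.
Further upstream: the distribution center bottleneck, the tier-2 carrier delay, the assembly shipment capacity cut.

the assembly shipment capacity cut, the component order backlog shortage, the distribution center bottleneck, the tier-2 carrier delay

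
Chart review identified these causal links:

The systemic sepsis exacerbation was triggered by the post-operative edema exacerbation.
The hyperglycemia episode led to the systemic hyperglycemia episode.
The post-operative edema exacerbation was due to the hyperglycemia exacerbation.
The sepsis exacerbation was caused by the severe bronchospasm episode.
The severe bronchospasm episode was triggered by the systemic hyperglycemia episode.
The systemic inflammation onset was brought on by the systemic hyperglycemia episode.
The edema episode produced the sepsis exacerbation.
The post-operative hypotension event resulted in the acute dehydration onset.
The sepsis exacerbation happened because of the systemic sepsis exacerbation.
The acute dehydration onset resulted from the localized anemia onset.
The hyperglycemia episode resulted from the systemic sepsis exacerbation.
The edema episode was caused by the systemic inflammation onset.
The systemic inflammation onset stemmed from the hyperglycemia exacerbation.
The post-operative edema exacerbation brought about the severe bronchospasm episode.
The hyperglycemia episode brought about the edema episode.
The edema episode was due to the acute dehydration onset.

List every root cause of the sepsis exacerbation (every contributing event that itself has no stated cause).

the hyperglycemia exacerbation, the localized anemia onset, the post-operative hypotension event

Tracing upstream from the sepsis exacerbation: the sepsis exacerbation ← the edema episode ← the acute dehydration onset ← the localized anemia onset.
A separate upstream branch: the sepsis exacerbation ← the systemic sepsis exacerbation ← the post-operative edema exacerbation ← the hyperglycemia exacerbation.
A separate upstream branch: the sepsis exacerbation ← the edema episode ← the acute dehydration onset ← the post-operative hypotension event.
Each of those chain origins has no stated cause.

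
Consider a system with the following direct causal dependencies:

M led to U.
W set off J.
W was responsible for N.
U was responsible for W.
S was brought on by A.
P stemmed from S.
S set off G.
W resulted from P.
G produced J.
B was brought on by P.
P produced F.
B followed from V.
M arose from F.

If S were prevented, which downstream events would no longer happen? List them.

Downstream of S: P, F, M, G, U, W, B, J, N.
Of those, still caused via another path: B.
The remainder have no surviving cause.

F, G, J, M, N, P, U, W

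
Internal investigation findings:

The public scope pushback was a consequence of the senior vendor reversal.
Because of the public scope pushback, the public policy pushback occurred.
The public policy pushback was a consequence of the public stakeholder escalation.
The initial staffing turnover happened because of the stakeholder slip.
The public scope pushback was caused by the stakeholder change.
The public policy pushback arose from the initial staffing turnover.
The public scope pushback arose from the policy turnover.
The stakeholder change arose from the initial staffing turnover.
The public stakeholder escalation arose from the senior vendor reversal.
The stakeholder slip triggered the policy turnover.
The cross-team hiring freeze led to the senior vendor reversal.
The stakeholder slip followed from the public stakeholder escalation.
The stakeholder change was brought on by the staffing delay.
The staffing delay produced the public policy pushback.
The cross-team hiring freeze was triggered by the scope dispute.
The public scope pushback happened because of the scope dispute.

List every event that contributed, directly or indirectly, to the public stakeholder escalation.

Immediate cause of the public stakeholder escalation: the senior vendor reversal.
Further upstream: the scope dispute, the cross-team hiring freeze.

the cross-team hiring freeze, the scope dispute, the senior vendor reversal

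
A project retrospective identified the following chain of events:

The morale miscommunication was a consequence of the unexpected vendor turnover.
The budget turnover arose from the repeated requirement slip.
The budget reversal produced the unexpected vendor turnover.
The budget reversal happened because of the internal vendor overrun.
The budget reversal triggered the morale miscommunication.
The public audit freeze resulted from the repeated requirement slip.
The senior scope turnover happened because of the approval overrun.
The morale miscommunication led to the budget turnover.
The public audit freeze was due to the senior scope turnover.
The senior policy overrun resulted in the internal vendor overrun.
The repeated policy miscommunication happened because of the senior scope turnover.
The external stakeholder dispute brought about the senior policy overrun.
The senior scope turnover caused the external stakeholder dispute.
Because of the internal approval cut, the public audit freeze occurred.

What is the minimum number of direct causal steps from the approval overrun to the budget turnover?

7

Shortest chain: the approval overrun → the senior scope turnover → the external stakeholder dispute → the senior policy overrun → the internal vendor overrun → the budget reversal → the morale miscommunication → the budget turnover.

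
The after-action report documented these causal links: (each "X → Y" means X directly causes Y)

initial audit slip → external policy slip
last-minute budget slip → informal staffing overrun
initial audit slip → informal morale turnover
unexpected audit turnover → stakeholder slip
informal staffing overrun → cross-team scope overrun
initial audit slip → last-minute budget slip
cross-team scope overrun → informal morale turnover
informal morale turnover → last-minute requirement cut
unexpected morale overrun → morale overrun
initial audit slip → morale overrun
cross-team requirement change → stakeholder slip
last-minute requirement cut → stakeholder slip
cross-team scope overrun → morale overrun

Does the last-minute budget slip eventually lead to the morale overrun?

There is a causal chain: the last-minute budget slip → the informal staffing overrun → the cross-team scope overrun → the morale overrun.

Yes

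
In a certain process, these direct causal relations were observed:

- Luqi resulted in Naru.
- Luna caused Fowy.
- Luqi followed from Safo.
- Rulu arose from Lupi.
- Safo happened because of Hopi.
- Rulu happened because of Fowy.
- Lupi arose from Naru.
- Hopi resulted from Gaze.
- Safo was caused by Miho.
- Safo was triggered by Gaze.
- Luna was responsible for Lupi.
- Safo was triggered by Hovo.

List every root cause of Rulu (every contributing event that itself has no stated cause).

Gaze, Hovo, Luna, Miho

Tracing upstream from Rulu: Rulu ← Fowy ← Luna.
A separate upstream branch: Rulu ← Lupi ← Naru ← Luqi ← Safo ← Gaze.
A separate upstream branch: Rulu ← Lupi ← Naru ← Luqi ← Safo ← Hovo.
A separate upstream branch: Rulu ← Lupi ← Naru ← Luqi ← Safo ← Miho.
Each of those chain origins has no stated cause.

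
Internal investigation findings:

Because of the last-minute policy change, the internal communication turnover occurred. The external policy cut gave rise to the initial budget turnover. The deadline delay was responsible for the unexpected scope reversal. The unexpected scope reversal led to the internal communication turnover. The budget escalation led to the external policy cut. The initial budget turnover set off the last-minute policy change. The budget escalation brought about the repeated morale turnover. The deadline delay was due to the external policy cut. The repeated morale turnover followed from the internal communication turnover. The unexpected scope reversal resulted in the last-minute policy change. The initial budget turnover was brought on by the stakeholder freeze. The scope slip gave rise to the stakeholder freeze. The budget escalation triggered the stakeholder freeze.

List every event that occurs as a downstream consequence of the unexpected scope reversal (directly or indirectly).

the internal communication turnover, the last-minute policy change, the repeated morale turnover

Direct effects: the last-minute policy change, the internal communication turnover.
2 steps out: the repeated morale turnover.
Not reachable from it: the budget escalation, the external policy cut, the stakeholder freeze, the initial budget turnover, the deadline delay, the scope slip.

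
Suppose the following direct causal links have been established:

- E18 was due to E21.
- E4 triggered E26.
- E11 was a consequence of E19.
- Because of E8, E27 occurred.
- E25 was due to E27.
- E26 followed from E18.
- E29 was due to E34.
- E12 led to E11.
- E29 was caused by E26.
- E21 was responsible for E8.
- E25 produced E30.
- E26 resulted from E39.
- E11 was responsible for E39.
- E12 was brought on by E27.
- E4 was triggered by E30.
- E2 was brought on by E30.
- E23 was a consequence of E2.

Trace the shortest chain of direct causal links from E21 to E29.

E21 → E18 → E26 → E29

E21 → E18
E18 → E26
E26 → E29
Length: 3 steps.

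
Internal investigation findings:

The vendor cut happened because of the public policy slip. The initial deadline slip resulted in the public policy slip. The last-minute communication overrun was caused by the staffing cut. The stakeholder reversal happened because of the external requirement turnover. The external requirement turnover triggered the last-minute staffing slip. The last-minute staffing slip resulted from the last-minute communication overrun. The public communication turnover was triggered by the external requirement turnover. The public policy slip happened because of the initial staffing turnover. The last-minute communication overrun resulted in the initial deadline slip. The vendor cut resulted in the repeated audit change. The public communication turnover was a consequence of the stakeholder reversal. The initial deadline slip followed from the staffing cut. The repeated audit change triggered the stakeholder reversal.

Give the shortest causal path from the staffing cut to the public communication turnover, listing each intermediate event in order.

the staffing cut → the initial deadline slip
the initial deadline slip → the public policy slip
the public policy slip → the vendor cut
the vendor cut → the repeated audit change
the repeated audit change → the stakeholder reversal
the stakeholder reversal → the public communication turnover
Length: 6 steps.

the staffing cut → the initial deadline slip → the public policy slip → the vendor cut → the repeated audit change → the stakeholder reversal → the public communication turnover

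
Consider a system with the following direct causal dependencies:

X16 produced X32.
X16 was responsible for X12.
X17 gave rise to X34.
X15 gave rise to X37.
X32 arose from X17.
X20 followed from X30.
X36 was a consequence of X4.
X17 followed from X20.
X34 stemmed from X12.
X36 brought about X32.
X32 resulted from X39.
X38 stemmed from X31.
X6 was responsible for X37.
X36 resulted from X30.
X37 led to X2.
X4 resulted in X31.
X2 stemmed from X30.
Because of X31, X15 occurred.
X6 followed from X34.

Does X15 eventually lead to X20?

No

X15 leads to X37, X2; X20 is not among them.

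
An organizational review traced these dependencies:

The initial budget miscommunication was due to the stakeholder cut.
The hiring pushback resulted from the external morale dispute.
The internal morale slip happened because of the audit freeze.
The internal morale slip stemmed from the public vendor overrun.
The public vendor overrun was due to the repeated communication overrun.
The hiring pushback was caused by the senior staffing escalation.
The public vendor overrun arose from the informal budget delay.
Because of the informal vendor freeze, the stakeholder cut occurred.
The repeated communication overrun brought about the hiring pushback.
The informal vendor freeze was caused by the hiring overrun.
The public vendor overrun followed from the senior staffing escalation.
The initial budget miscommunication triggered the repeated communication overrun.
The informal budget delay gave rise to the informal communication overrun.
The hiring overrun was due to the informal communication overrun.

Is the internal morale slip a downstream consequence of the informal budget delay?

There is a causal chain: the informal budget delay → the public vendor overrun → the internal morale slip.

Yes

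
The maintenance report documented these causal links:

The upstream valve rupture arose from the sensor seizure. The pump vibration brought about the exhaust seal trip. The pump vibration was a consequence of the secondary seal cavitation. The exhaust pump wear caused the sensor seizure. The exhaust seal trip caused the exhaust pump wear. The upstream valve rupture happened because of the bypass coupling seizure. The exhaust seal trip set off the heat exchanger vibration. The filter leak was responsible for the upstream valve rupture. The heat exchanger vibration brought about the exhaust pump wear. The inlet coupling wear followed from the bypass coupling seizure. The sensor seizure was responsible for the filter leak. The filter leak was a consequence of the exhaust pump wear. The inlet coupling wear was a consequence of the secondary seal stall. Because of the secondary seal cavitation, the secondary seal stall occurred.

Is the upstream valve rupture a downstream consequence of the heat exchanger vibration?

Yes

There is a causal chain: the heat exchanger vibration → the exhaust pump wear → the sensor seizure → the upstream valve rupture.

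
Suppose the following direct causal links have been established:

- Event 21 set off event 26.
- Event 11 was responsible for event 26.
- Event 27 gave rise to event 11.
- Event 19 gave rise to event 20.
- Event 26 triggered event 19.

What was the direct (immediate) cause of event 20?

Upstream contributors include event 27, event 11, event 26, event 21, but only event 19 feeds directly into event 20.

event 19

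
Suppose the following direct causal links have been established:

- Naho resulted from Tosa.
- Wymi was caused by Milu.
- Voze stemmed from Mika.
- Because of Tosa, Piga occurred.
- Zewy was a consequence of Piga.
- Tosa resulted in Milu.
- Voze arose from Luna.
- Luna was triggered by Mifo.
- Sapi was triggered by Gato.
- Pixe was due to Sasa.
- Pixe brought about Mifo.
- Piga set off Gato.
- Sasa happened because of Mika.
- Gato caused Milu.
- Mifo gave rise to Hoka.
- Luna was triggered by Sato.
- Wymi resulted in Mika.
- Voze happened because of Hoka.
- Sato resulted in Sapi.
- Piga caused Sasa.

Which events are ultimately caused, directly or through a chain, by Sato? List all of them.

Luna, Sapi, Voze

Direct effects: Sapi, Luna.
2 steps out: Voze.
Not reachable from it: Tosa, Naho, Piga, Gato, Milu, Zewy, Wymi, Mika, Sasa, Pixe, Mifo, Hoka.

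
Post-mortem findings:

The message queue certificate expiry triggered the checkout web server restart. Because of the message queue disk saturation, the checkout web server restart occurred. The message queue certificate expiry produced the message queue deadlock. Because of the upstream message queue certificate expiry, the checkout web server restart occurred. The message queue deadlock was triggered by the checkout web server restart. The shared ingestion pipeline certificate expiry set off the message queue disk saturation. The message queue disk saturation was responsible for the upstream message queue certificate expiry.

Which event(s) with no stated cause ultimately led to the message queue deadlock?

the message queue certificate expiry, the shared ingestion pipeline certificate expiry

Tracing upstream from the message queue deadlock: the message queue deadlock ← the checkout web server restart ← the message queue disk saturation ← the shared ingestion pipeline certificate expiry.
A separate upstream branch: the message queue deadlock ← the message queue certificate expiry.
Each of those chain origins has no stated cause.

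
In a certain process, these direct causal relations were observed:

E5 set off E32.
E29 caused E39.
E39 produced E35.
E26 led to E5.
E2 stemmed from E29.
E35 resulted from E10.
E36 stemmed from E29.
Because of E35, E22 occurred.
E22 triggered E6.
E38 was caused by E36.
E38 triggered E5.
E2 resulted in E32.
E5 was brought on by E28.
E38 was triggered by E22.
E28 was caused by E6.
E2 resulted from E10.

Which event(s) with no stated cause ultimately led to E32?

Tracing upstream from E32: E32 ← E2 ← E10.
A separate upstream branch: E32 ← E2 ← E29.
A separate upstream branch: E32 ← E5 ← E26.
Each of those chain origins has no stated cause.

E10, E26, E29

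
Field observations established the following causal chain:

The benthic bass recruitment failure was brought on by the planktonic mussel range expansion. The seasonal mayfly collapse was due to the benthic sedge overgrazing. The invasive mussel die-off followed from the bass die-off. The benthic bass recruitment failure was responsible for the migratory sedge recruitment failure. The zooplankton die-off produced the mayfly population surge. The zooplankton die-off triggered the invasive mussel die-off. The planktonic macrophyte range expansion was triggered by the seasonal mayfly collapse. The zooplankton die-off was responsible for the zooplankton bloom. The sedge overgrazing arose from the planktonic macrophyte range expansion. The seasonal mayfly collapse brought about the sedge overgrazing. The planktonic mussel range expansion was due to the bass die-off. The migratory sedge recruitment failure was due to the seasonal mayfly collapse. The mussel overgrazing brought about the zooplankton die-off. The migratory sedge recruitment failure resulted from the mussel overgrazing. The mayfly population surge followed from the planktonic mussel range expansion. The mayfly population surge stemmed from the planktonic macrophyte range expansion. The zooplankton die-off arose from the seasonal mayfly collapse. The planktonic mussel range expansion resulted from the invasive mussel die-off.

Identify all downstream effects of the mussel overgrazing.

Direct effects: the zooplankton die-off, the migratory sedge recruitment failure.
2 steps out: the zooplankton bloom, the invasive mussel die-off, the mayfly population surge.
3 steps out: the planktonic mussel range expansion.
4 steps out: the benthic bass recruitment failure.
Not reachable from it: the benthic sedge overgrazing, the bass die-off, the seasonal mayfly collapse, the planktonic macrophyte range expansion, the sedge overgrazing.

the benthic bass recruitment failure, the invasive mussel die-off, the mayfly population surge, the migratory sedge recruitment failure, the planktonic mussel range expansion, the zooplankton bloom, the zooplankton die-off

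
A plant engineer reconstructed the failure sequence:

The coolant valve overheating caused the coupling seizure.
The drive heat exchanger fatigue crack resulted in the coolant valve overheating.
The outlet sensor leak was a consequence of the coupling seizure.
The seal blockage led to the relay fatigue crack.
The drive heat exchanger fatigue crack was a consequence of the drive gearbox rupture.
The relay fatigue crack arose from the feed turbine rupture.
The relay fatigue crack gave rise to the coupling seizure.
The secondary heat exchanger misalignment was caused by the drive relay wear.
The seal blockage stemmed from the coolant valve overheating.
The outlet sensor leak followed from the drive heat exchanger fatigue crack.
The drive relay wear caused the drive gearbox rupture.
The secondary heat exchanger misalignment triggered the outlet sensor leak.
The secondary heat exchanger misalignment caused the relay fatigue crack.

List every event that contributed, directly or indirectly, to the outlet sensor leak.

the coolant valve overheating, the coupling seizure, the drive gearbox rupture, the drive heat exchanger fatigue crack, the drive relay wear, the feed turbine rupture, the relay fatigue crack, the seal blockage, the secondary heat exchanger misalignment

Immediate causes of the outlet sensor leak: the drive heat exchanger fatigue crack, the secondary heat exchanger misalignment, the coupling seizure.
Further upstream: the drive relay wear, the drive gearbox rupture, the coolant valve overheating, the seal blockage, the relay fatigue crack, the feed turbine rupture.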